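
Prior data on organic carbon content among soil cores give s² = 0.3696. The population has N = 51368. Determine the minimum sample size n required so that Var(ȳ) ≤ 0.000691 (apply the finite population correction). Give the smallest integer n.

Without fpc, n₀ = s²/D = 0.3696/0.000691 = 534.8770.
With fpc, (1 − n/N)·s²/n ≤ D requires n ≥ n₀/(1 + n₀/N) = 534.8770/(1 + 534.8770/51368) = 529.3649.
Rounding up, n = 530.

530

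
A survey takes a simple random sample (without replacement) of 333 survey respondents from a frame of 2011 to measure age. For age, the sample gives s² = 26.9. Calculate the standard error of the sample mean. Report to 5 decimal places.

Under SRS without replacement, Var(ȳ) = (1 − f)·s²/n with f = n/N = 333/2011 = 0.16558926.
Var(ȳ) = (1 − 0.16558926)·26.9/333 = 0.83441074·0.080780781 = 0.067404351.
SE(ȳ) = √(0.067404351) = 0.25962.

0.25962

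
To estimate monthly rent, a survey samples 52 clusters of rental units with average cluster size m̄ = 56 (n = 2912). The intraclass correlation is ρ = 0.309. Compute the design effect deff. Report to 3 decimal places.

deff = 1 + (56 − 1)·0.309 = 1 + 16.995 = 17.995.

17.995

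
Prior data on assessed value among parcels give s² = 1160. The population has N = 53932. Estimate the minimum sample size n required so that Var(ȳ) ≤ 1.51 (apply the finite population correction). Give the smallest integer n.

758

Without fpc, n₀ = s²/D = 1160/1.51 = 768.2119.
With fpc, (1 − n/N)·s²/n ≤ D requires n ≥ n₀/(1 + n₀/N) = 768.2119/(1 + 768.2119/53932) = 757.4231.
Rounding up, n = 758.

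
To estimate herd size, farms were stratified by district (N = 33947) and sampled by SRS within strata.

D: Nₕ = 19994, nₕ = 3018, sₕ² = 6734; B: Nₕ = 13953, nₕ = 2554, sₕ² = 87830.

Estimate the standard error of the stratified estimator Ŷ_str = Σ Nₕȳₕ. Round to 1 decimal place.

Var(Ŷ_str) = Σₕ Nₕ²(1 − fₕ)sₕ²/nₕ.
D: 19994²·(1 − 3018/19994)·6734/3018 = 7.5733657 × 10^8.
B: 13953²·(1 − 2554/13953)·87830/2554 = 5.4696097 × 10^9.
Sum = 6.2269463 × 10^9.
SE = √(6.2269463 × 10^9) = 78911.0.

78911.0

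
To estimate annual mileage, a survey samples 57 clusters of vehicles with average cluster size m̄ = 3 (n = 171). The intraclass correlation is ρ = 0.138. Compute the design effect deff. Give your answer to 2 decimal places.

1.28

deff = 1 + (3 − 1)·0.138 = 1 + 0.276 = 1.276.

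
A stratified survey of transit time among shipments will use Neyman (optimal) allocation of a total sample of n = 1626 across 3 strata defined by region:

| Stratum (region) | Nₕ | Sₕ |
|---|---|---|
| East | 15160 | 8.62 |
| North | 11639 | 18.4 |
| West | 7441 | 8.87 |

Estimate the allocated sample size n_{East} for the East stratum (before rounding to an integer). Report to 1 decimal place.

Neyman allocation: nₕ = n·NₕSₕ / Σⱼ NⱼSⱼ.
Σ NⱼSⱼ = 15160·8.62 + 11639·18.4 + 7441·8.87 = 410838.47.
n_{East} = 1626·15160·8.62 / 410838.47 = 517.2.

517.2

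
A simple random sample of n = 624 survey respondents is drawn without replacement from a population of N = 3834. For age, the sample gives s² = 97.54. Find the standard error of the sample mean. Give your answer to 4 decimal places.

Under SRS without replacement, Var(ȳ) = (1 − f)·s²/n with f = n/N = 624/3834 = 0.16275430.
Var(ȳ) = (1 − 0.16275430)·97.54/624 = 0.83724570·0.1563141 = 0.13087331.
SE(ȳ) = √(0.13087331) = 0.3618.

0.3618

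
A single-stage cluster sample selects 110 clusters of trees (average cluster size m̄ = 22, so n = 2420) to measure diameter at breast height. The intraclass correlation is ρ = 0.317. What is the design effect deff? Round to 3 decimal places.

7.657

deff = 1 + (22 − 1)·0.317 = 1 + 6.657 = 7.657.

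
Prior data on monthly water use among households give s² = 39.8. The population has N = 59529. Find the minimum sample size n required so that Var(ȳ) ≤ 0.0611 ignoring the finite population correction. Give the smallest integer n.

652

Without fpc, n₀ = s²/D = 39.8/0.0611 = 651.3912.
Rounding up, n = 652.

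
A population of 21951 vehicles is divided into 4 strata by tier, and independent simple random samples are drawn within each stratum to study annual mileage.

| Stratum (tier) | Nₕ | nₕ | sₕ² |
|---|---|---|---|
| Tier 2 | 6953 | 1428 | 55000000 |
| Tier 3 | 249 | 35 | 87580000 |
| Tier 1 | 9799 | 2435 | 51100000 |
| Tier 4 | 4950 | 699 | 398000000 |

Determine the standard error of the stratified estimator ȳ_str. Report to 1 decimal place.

Var(ȳ_str) = Σₕ Wₕ²(1 − fₕ)sₕ²/nₕ with Wₕ = Nₕ/N, N = 21951.
Tier 2: Wₕ = 0.31675095; term = 0.31675095²·(1 − 0.20537897)·55000000/1428 = 3070.6504.
Tier 3: Wₕ = 0.01134345; term = 0.01134345²·(1 − 0.14056225)·87580000/35 = 276.72054.
Tier 1: Wₕ = 0.44640335; term = 0.44640335²·(1 − 0.24849474)·51100000/2435 = 3142.7429.
Tier 4: Wₕ = 0.22550226; term = 0.22550226²·(1 − 0.14121212)·398000000/699 = 24865.293.
Sum = 31355.407.
SE = √(31355.407) = 177.1.

177.1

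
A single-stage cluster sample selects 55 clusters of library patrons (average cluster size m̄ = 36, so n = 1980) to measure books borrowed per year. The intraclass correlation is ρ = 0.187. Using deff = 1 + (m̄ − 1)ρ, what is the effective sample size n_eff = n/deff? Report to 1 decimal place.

262.4

deff = 1 + (36 − 1)·0.187 = 1 + 6.545 = 7.545.
n_eff = 1980 / 7.545 = 262.4.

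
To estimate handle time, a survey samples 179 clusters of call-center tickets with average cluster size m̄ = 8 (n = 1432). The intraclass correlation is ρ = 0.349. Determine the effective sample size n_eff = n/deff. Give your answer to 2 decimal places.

415.92

deff = 1 + (8 − 1)·0.349 = 1 + 2.443 = 3.443.
n_eff = 1432 / 3.443 = 415.92.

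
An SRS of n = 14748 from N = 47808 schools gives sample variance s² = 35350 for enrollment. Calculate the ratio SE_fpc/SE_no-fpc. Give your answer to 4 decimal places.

0.8316

f = n/N = 14748/47808 = 0.30848394.
SE_no-fpc = √(s²/n) = 1.5482039; SE_fpc = √((1−f)s²/n) = 1.2874468.
Ratio = √(1−f) = 0.83157445.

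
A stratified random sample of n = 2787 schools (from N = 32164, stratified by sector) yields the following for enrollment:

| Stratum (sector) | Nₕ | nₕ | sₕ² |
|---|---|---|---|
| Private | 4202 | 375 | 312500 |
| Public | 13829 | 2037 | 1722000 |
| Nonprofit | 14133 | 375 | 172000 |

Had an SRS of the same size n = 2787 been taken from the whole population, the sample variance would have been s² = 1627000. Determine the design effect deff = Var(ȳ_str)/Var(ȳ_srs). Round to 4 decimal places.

0.4359

Var(ȳ_str) = Σ Wₕ²(1−fₕ)sₕ²/nₕ with Wₕ = Nₕ/32164:
  Private: (4202/32164)²·(1−375/4202)·312500/375 = 12.95368
  Public: (13829/32164)²·(1−2037/13829)·1722000/2037 = 133.254
  Nonprofit: (14133/32164)²·(1−375/14133)·172000/375 = 86.207835
  → Var(ȳ_str) = 232.41552.
Var(ȳ_srs) = (1 − 2787/32164)·1627000/2787 = 533.19734.
deff = 232.41552 / 533.19734 = 0.4359.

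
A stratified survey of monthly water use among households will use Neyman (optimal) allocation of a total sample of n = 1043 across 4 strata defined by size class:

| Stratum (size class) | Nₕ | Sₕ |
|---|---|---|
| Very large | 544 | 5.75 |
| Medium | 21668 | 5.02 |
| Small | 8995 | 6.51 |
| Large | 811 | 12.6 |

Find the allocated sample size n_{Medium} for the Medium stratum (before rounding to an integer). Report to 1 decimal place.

Neyman allocation: nₕ = n·NₕSₕ / Σⱼ NⱼSⱼ.
Σ NⱼSⱼ = 544·5.75 + 21668·5.02 + 8995·6.51 + 811·12.6 = 180677.41.
n_{Medium} = 1043·21668·5.02 / 180677.41 = 627.9.

627.9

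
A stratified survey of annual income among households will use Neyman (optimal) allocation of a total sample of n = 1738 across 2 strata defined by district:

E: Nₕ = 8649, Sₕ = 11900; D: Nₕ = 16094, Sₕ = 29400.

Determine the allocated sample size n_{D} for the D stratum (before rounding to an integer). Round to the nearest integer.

1427

Neyman allocation: nₕ = n·NₕSₕ / Σⱼ NⱼSⱼ.
Σ NⱼSⱼ = 8649·11900 + 16094·29400 = 5.760867 × 10^8.
n_{D} = 1738·16094·29400 / (5.760867 × 10^8) = 1427.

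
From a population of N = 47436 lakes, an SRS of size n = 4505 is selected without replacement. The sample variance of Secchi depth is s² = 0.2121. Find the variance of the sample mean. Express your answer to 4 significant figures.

4.261 × 10^-5

Under SRS without replacement, Var(ȳ) = (1 − f)·s²/n with f = n/N = 4505/47436 = 0.09497006.
Var(ȳ) = (1 − 0.09497006)·0.2121/4505 = 0.90502994·4.7081021 × 10^-5 = 4.2609733 × 10^-5.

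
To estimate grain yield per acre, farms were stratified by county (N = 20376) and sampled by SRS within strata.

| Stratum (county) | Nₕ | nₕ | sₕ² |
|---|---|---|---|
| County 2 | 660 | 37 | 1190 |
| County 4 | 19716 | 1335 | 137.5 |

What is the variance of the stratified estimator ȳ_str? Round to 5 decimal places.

0.12175

Var(ȳ_str) = Σₕ Wₕ²(1 − fₕ)sₕ²/nₕ with Wₕ = Nₕ/N, N = 20376.
County 2: Wₕ = 0.03239105; term = 0.03239105²·(1 − 0.05606061)·1190/37 = 0.031852194.
County 4: Wₕ = 0.96760895; term = 0.96760895²·(1 − 0.06771150)·137.5/1335 = 0.089902447.
Sum = 0.12175464.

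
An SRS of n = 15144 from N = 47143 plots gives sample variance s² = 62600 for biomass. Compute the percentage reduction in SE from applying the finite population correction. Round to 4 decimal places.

f = n/N = 15144/47143 = 0.32123539.
SE_no-fpc = √(s²/n) = 2.033138; SE_fpc = √((1−f)s²/n) = 1.6750449.
Ratio = √(1−f) = 0.82387172. Reduction = 100·(1 − 0.82387172) = 17.6128%.

17.6128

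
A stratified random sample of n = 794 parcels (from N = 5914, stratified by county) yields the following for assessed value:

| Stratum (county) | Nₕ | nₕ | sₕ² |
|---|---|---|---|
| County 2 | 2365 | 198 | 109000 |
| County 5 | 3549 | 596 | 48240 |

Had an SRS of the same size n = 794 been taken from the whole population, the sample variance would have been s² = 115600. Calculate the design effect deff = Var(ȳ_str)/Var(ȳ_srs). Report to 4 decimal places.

Var(ȳ_str) = Σ Wₕ²(1−fₕ)sₕ²/nₕ with Wₕ = Nₕ/5914:
  County 2: (2365/5914)²·(1−198/2365)·109000/198 = 80.665666
  County 5: (3549/5914)²·(1−596/3549)·48240/596 = 24.253133
  → Var(ȳ_str) = 104.9188.
Var(ȳ_srs) = (1 − 794/5914)·115600/794 = 126.0451.
deff = 104.9188 / 126.0451 = 0.8324.

0.8324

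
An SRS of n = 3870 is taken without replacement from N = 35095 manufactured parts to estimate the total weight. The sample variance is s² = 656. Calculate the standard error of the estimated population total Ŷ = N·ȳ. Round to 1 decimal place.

Var(Ŷ) = N²·Var(ȳ) = N²·(1 − n/N)·s²/n.
f = 3870/35095 = 0.11027212; Var(ȳ) = 0.88972788·656/3870 = 0.15081692.
Var(Ŷ) = 35095² · 0.15081692 = 1.8575502 × 10^8.
SE(Ŷ) = √(1.8575502 × 10^8) = 13629.2.

13629.2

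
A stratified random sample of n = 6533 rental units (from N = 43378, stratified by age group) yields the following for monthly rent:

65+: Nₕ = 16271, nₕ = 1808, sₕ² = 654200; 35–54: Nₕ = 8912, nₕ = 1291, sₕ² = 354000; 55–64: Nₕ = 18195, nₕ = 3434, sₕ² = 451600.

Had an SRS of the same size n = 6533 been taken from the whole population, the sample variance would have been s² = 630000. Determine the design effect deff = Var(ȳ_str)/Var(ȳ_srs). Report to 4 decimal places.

0.9025

Var(ȳ_str) = Σ Wₕ²(1−fₕ)sₕ²/nₕ with Wₕ = Nₕ/43378:
  65+: (16271/43378)²·(1−1808/16271)·654200/1808 = 45.252825
  35–54: (8912/43378)²·(1−1291/8912)·354000/1291 = 9.8974909
  55–64: (18195/43378)²·(1−3434/18195)·451600/3434 = 18.770785
  → Var(ȳ_str) = 73.921101.
Var(ȳ_srs) = (1 − 6533/43378)·630000/6533 = 81.91.
deff = 73.921101 / 81.91 = 0.9025.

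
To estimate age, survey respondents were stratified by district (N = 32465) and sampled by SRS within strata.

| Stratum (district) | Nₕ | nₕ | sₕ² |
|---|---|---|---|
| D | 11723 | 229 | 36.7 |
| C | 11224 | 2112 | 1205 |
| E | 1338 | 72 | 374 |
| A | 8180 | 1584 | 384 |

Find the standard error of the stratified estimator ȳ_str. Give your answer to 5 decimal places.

0.31082

Var(ȳ_str) = Σₕ Wₕ²(1 − fₕ)sₕ²/nₕ with Wₕ = Nₕ/N, N = 32465.
D: Wₕ = 0.36109657; term = 0.36109657²·(1 − 0.01953425)·36.7/229 = 0.020488479.
C: Wₕ = 0.34572617; term = 0.34572617²·(1 − 0.18816821)·1205/2112 = 0.055363519.
E: Wₕ = 0.04121361; term = 0.04121361²·(1 − 0.05381166)·374/72 = 0.0083483012.
A: Wₕ = 0.25196365; term = 0.25196365²·(1 − 0.19364303)·384/1584 = 0.012410212.
Sum = 0.096610511.
SE = √(0.096610511) = 0.31082.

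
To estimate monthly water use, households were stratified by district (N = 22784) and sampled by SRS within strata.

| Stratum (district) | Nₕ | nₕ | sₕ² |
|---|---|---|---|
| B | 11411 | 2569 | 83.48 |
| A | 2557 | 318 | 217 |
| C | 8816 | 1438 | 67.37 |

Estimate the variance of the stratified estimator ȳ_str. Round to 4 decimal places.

0.0197

Var(ȳ_str) = Σₕ Wₕ²(1 − fₕ)sₕ²/nₕ with Wₕ = Nₕ/N, N = 22784.
B: Wₕ = 0.50083392; term = 0.50083392²·(1 − 0.22513364)·83.48/2569 = 0.0063158617.
A: Wₕ = 0.11222788; term = 0.11222788²·(1 − 0.12436449)·217/318 = 0.0075258835.
C: Wₕ = 0.38693820; term = 0.38693820²·(1 − 0.16311252)·67.37/1438 = 0.0058702683.
Sum = 0.019712014.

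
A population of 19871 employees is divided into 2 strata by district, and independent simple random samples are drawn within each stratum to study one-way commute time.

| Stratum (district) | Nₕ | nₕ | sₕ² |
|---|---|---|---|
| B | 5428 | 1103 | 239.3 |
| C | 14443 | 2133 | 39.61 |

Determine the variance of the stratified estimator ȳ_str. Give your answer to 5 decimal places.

Var(ȳ_str) = Σₕ Wₕ²(1 − fₕ)sₕ²/nₕ with Wₕ = Nₕ/N, N = 19871.
B: Wₕ = 0.27316189; term = 0.27316189²·(1 − 0.20320560)·239.3/1103 = 0.01289893.
C: Wₕ = 0.72683811; term = 0.72683811²·(1 − 0.14768400)·39.61/2133 = 0.0083616119.
Sum = 0.021260542.

0.02126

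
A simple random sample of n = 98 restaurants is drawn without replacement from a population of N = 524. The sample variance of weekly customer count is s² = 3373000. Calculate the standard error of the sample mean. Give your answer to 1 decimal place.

Under SRS without replacement, Var(ȳ) = (1 − f)·s²/n with f = n/N = 98/524 = 0.18702290.
Var(ȳ) = (1 − 0.18702290)·3373000/98 = 0.81297710·34418.367 = 27981.344.
SE(ȳ) = √(27981.344) = 167.3.

167.3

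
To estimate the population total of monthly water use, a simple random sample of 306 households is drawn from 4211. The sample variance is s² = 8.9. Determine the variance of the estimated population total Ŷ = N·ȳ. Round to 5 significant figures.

Var(Ŷ) = N²·Var(ȳ) = N²·(1 − n/N)·s²/n.
f = 306/4211 = 0.07266682; Var(ȳ) = 0.92733318·8.9/306 = 0.026971455.
Var(Ŷ) = 4211² · 0.026971455 = 478271.89.

478270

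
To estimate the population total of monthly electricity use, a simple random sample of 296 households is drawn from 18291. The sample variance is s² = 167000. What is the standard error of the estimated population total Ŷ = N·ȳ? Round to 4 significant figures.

Var(Ŷ) = N²·Var(ȳ) = N²·(1 − n/N)·s²/n.
f = 296/18291 = 0.01618282; Var(ȳ) = 0.98381718·167000/296 = 555.05902.
Var(Ŷ) = 18291² · 555.05902 = 1.8570092 × 10^11.
SE(Ŷ) = √(1.8570092 × 10^11) = 430900.

430900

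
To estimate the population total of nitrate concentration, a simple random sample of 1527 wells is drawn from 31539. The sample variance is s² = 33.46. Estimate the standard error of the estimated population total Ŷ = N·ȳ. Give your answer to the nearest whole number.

4554

Var(Ŷ) = N²·Var(ȳ) = N²·(1 − n/N)·s²/n.
f = 1527/31539 = 0.04841625; Var(ȳ) = 0.95158375·33.46/1527 = 0.020851338.
Var(Ŷ) = 31539² · 0.020851338 = 2.0741004 × 10^7.
SE(Ŷ) = √(2.0741004 × 10^7) = 4554.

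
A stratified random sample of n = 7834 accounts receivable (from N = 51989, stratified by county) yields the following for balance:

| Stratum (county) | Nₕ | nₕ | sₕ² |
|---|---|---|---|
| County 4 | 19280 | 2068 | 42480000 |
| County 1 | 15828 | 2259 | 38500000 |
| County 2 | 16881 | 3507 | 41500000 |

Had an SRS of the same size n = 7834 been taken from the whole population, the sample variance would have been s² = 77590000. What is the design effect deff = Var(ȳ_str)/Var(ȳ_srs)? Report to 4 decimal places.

0.5783

Var(ȳ_str) = Σ Wₕ²(1−fₕ)sₕ²/nₕ with Wₕ = Nₕ/51989:
  County 4: (19280/51989)²·(1−2068/19280)·42480000/2068 = 2522.0251
  County 1: (15828/51989)²·(1−2259/15828)·38500000/2259 = 1354.2394
  County 2: (16881/51989)²·(1−3507/16881)·41500000/3507 = 988.43677
  → Var(ȳ_str) = 4864.7013.
Var(ȳ_srs) = (1 − 7834/51989)·77590000/7834 = 8411.8324.
deff = 4864.7013 / 8411.8324 = 0.5783.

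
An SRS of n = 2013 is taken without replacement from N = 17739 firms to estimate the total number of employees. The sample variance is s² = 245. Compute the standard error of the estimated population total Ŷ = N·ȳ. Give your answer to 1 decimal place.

Var(Ŷ) = N²·Var(ȳ) = N²·(1 − n/N)·s²/n.
f = 2013/17739 = 0.11347878; Var(ȳ) = 0.88652122·245/2013 = 0.10789752.
Var(Ŷ) = 17739² · 0.10789752 = 3.3952341 × 10^7.
SE(Ŷ) = √(3.3952341 × 10^7) = 5826.9.

5826.9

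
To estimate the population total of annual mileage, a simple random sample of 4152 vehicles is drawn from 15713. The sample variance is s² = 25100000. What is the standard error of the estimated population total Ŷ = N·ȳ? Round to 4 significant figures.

Var(Ŷ) = N²·Var(ȳ) = N²·(1 − n/N)·s²/n.
f = 4152/15713 = 0.26423980; Var(ȳ) = 0.73576020·25100000/4152 = 4447.876.
Var(Ŷ) = 15713² · 4447.876 = 1.0981733 × 10^12.
SE(Ŷ) = √(1.0981733 × 10^12) = 1.048 × 10^6.

1.048 × 10^6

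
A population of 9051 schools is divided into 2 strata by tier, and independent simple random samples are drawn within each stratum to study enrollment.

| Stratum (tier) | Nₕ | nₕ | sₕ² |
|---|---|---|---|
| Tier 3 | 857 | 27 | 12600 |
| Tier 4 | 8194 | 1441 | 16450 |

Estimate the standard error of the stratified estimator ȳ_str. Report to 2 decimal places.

Var(ȳ_str) = Σₕ Wₕ²(1 − fₕ)sₕ²/nₕ with Wₕ = Nₕ/N, N = 9051.
Tier 3: Wₕ = 0.09468567; term = 0.09468567²·(1 − 0.03150525)·12600/27 = 4.0520292.
Tier 4: Wₕ = 0.90531433; term = 0.90531433²·(1 − 0.17586039)·16450/1441 = 7.7108366.
Sum = 11.762866.
SE = √(11.762866) = 3.43.

3.43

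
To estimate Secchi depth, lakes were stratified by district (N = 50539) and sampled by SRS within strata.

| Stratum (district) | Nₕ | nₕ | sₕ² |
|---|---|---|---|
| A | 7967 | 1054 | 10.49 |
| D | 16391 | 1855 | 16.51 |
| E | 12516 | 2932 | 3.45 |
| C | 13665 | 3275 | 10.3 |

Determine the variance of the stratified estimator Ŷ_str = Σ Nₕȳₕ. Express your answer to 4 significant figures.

Var(Ŷ_str) = Σₕ Nₕ²(1 − fₕ)sₕ²/nₕ.
A: 7967²·(1 − 1054/7967)·10.49/1054 = 548146.
D: 16391²·(1 − 1855/16391)·16.51/1855 = 2.1205744 × 10^6.
E: 12516²·(1 − 2932/12516)·3.45/2932 = 141145.65.
C: 13665²·(1 − 3275/13665)·10.3/3275 = 446530.47.
Sum = 3.2563965 × 10^6.

3.256 × 10^6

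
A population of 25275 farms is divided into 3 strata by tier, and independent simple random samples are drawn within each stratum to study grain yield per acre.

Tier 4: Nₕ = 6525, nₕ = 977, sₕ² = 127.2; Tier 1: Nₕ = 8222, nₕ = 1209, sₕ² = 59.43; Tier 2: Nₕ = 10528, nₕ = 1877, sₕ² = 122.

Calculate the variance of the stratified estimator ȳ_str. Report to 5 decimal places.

Var(ȳ_str) = Σₕ Wₕ²(1 − fₕ)sₕ²/nₕ with Wₕ = Nₕ/N, N = 25275.
Tier 4: Wₕ = 0.25816024; term = 0.25816024²·(1 − 0.14973180)·127.2/977 = 0.0073778053.
Tier 1: Wₕ = 0.32530168; term = 0.32530168²·(1 − 0.14704451)·59.43/1209 = 0.0044368875.
Tier 2: Wₕ = 0.41653808; term = 0.41653808²·(1 − 0.17828647)·122/1877 = 0.0092667067.
Sum = 0.0210814.

0.02108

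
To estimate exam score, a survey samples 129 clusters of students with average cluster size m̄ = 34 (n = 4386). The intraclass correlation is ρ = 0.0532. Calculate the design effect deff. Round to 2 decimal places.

deff = 1 + (34 − 1)·0.0532 = 1 + 1.7556 = 2.7556.

2.76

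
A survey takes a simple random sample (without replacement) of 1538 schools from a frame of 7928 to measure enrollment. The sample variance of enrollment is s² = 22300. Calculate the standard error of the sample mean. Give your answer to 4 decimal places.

3.4186

Under SRS without replacement, Var(ȳ) = (1 − f)·s²/n with f = n/N = 1538/7928 = 0.19399596.
Var(ȳ) = (1 − 0.19399596)·22300/1538 = 0.80600404·14.49935 = 11.686534.
SE(ȳ) = √(11.686534) = 3.4186.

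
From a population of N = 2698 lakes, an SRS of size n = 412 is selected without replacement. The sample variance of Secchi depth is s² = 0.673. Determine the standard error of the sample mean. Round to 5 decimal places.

Under SRS without replacement, Var(ȳ) = (1 − f)·s²/n with f = n/N = 412/2698 = 0.15270571.
Var(ȳ) = (1 − 0.15270571)·0.673/412 = 0.84729429·0.0016334951 = 0.0013840511.
SE(ȳ) = √(0.0013840511) = 0.03720.

0.03720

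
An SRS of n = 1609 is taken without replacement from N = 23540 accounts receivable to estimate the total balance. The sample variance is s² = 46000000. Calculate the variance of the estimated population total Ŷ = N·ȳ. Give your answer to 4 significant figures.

Var(Ŷ) = N²·Var(ȳ) = N²·(1 − n/N)·s²/n.
f = 1609/23540 = 0.06835174; Var(ȳ) = 0.93164826·46000000/1609 = 26635.065.
Var(Ŷ) = 23540² · 26635.065 = 1.4759331 × 10^13.

1.476 × 10^13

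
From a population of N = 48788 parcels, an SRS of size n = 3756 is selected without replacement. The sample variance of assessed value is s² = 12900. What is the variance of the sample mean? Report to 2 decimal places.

3.17

Under SRS without replacement, Var(ȳ) = (1 − f)·s²/n with f = n/N = 3756/48788 = 0.07698614.
Var(ȳ) = (1 − 0.07698614)·12900/3756 = 0.92301386·3.4345048 = 3.1700955.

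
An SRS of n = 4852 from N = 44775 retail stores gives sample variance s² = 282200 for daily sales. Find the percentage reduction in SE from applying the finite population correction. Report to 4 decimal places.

f = n/N = 4852/44775 = 0.10836404.
SE_no-fpc = √(s²/n) = 7.6263742; SE_fpc = √((1−f)s²/n) = 7.2013165.
Ratio = √(1−f) = 0.94426477. Reduction = 100·(1 − 0.94426477) = 5.5735%.

5.5735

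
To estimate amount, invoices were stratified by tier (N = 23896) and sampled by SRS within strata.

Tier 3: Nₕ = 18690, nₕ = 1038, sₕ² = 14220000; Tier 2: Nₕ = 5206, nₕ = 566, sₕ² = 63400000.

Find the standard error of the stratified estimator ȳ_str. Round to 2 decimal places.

112.49

Var(ȳ_str) = Σₕ Wₕ²(1 − fₕ)sₕ²/nₕ with Wₕ = Nₕ/N, N = 23896.
Tier 3: Wₕ = 0.78213927; term = 0.78213927²·(1 − 0.05553772)·14220000/1038 = 7915.0752.
Tier 2: Wₕ = 0.21786073; term = 0.21786073²·(1 − 0.10872071)·63400000/566 = 4738.54.
Sum = 12653.615.
SE = √(12653.615) = 112.49.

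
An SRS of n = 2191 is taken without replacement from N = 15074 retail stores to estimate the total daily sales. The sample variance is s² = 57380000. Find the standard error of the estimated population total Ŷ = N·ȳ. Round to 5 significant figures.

2.2552 × 10^6

Var(Ŷ) = N²·Var(ȳ) = N²·(1 − n/N)·s²/n.
f = 2191/15074 = 0.14534961; Var(ȳ) = 0.85465039·57380000/2191 = 22382.4.
Var(Ŷ) = 15074² · 22382.4 = 5.0858515 × 10^12.
SE(Ŷ) = √(5.0858515 × 10^12) = 2.2552 × 10^6.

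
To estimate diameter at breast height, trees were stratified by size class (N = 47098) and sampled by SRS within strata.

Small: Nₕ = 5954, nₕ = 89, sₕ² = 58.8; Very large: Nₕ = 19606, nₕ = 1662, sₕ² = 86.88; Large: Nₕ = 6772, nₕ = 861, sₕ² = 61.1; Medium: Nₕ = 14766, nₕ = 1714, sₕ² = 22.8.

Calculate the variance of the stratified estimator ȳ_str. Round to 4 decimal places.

Var(ȳ_str) = Σₕ Wₕ²(1 − fₕ)sₕ²/nₕ with Wₕ = Nₕ/N, N = 47098.
Small: Wₕ = 0.12641726; term = 0.12641726²·(1 − 0.01494793)·58.8/89 = 0.01040062.
Very large: Wₕ = 0.41628095; term = 0.41628095²·(1 − 0.08476997)·86.88/1662 = 0.0082907176.
Large: Wₕ = 0.14378530; term = 0.14378530²·(1 − 0.12714117)·61.1/861 = 0.0012805927.
Medium: Wₕ = 0.31351650; term = 0.31351650²·(1 − 0.11607748)·22.8/1714 = 0.001155737.
Sum = 0.021127667.

0.0211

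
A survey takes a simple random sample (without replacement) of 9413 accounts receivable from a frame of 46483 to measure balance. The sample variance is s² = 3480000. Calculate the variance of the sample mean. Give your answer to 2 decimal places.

294.84

Under SRS without replacement, Var(ȳ) = (1 − f)·s²/n with f = n/N = 9413/46483 = 0.20250414.
Var(ȳ) = (1 − 0.20250414)·3480000/9413 = 0.79749586·369.70148 = 294.8354.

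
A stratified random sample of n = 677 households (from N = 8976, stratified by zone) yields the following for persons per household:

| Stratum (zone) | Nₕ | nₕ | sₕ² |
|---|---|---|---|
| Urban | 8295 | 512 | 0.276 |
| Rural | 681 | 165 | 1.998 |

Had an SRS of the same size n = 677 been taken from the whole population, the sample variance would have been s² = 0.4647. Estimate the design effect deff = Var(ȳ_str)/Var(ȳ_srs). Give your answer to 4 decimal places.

0.7638

Var(ȳ_str) = Σ Wₕ²(1−fₕ)sₕ²/nₕ with Wₕ = Nₕ/8976:
  Urban: (8295/8976)²·(1−512/8295)·0.276/512 = 4.3195336 × 10^-4
  Rural: (681/8976)²·(1−165/681)·1.998/165 = 5.2813222 × 10^-5
  → Var(ȳ_str) = 4.8476658 × 10^-4.
Var(ȳ_srs) = (1 − 677/8976)·0.4647/677 = 6.3463924 × 10^-4.
deff = (4.8476658 × 10^-4) / (6.3463924 × 10^-4) = 0.7638.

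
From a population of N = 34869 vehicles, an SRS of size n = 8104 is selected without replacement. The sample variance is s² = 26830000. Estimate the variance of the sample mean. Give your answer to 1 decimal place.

2541.3

Under SRS without replacement, Var(ȳ) = (1 − f)·s²/n with f = n/N = 8104/34869 = 0.23241274.
Var(ȳ) = (1 − 0.23241274)·26830000/8104 = 0.76758726·3310.7108 = 2541.2594.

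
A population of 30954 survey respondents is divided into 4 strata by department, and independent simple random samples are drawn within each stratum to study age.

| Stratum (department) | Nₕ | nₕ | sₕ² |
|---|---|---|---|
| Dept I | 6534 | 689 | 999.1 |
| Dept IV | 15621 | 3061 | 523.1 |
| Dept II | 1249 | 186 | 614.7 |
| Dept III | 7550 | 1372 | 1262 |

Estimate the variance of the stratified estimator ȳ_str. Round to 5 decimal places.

0.14215

Var(ȳ_str) = Σₕ Wₕ²(1 − fₕ)sₕ²/nₕ with Wₕ = Nₕ/N, N = 30954.
Dept I: Wₕ = 0.21108742; term = 0.21108742²·(1 − 0.10544842)·999.1/689 = 0.057798934.
Dept IV: Wₕ = 0.50465206; term = 0.50465206²·(1 − 0.19595416)·523.1/3061 = 0.034993413.
Dept II: Wₕ = 0.04035020; term = 0.04035020²·(1 − 0.14891914)·614.7/186 = 0.0045794404.
Dept III: Wₕ = 0.24391032; term = 0.24391032²·(1 − 0.18172185)·1262/1372 = 0.044778191.
Sum = 0.14214998.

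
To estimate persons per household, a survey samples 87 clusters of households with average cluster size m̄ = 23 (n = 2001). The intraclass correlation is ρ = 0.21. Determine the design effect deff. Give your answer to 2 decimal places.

5.62

deff = 1 + (23 − 1)·0.21 = 1 + 4.62 = 5.62.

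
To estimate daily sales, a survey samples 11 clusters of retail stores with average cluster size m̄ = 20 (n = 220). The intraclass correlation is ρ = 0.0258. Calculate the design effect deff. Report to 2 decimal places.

1.49

deff = 1 + (20 − 1)·0.0258 = 1 + 0.4902 = 1.4902.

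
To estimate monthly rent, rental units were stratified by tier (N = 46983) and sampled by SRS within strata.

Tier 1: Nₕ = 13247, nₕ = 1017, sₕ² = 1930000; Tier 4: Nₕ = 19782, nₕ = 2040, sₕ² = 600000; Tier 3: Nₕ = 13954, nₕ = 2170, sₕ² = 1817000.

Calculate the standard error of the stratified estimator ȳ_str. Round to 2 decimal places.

15.76

Var(ȳ_str) = Σₕ Wₕ²(1 − fₕ)sₕ²/nₕ with Wₕ = Nₕ/N, N = 46983.
Tier 1: Wₕ = 0.28195305; term = 0.28195305²·(1 − 0.07677210)·1930000/1017 = 139.28324.
Tier 4: Wₕ = 0.42104591; term = 0.42104591²·(1 − 0.10312405)·600000/2040 = 46.764077.
Tier 3: Wₕ = 0.29700104; term = 0.29700104²·(1 − 0.15551096)·1817000/2170 = 62.374224.
Sum = 248.42154.
SE = √(248.42154) = 15.76.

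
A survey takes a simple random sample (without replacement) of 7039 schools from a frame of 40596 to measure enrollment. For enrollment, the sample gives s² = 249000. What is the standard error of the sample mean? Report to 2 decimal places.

Under SRS without replacement, Var(ȳ) = (1 − f)·s²/n with f = n/N = 7039/40596 = 0.17339147.
Var(ȳ) = (1 − 0.17339147)·249000/7039 = 0.82660853·35.374343 = 29.240734.
SE(ȳ) = √(29.240734) = 5.41.

5.41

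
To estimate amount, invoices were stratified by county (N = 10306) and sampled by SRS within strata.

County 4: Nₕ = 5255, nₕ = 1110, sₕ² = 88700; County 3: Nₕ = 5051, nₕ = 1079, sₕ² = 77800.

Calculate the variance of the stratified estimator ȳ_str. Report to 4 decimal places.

30.0073

Var(ȳ_str) = Σₕ Wₕ²(1 − fₕ)sₕ²/nₕ with Wₕ = Nₕ/N, N = 10306.
County 4: Wₕ = 0.50989715; term = 0.50989715²·(1 − 0.21122740)·88700/1110 = 16.387685.
County 3: Wₕ = 0.49010285; term = 0.49010285²·(1 − 0.21362107)·77800/1079 = 13.619604.
Sum = 30.007289.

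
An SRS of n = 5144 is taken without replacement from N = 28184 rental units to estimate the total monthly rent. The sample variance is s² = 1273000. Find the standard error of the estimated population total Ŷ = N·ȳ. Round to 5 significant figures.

Var(Ŷ) = N²·Var(ȳ) = N²·(1 − n/N)·s²/n.
f = 5144/28184 = 0.18251490; Var(ȳ) = 0.81748510·1273000/5144 = 202.30531.
Var(Ŷ) = 28184² · 202.30531 = 1.6069877 × 10^11.
SE(Ŷ) = √(1.6069877 × 10^11) = 400870.

400870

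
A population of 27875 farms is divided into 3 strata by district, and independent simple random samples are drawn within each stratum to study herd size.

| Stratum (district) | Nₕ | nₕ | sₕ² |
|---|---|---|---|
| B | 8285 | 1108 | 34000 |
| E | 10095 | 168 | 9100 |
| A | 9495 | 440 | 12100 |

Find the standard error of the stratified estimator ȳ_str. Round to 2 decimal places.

Var(ȳ_str) = Σₕ Wₕ²(1 − fₕ)sₕ²/nₕ with Wₕ = Nₕ/N, N = 27875.
B: Wₕ = 0.29721973; term = 0.29721973²·(1 − 0.13373567)·34000/1108 = 2.3482529.
E: Wₕ = 0.36215247; term = 0.36215247²·(1 − 0.01664190)·9100/168 = 6.9859698.
A: Wₕ = 0.34062780; term = 0.34062780²·(1 − 0.04634018)·12100/440 = 3.0428908.
Sum = 12.377114.
SE = √(12.377114) = 3.52.

3.52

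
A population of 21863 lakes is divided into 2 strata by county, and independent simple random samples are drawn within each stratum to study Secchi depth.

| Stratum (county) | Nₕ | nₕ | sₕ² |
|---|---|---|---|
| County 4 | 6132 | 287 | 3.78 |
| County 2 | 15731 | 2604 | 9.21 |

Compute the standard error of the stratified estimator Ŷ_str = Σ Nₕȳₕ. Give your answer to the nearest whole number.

Var(Ŷ_str) = Σₕ Nₕ²(1 − fₕ)sₕ²/nₕ.
County 4: 6132²·(1 − 287/6132)·3.78/287 = 472059.31.
County 2: 15731²·(1 − 2604/15731)·9.21/2604 = 730365.86.
Sum = 1.2024252 × 10^6.
SE = √(1.2024252 × 10^6) = 1097.

1097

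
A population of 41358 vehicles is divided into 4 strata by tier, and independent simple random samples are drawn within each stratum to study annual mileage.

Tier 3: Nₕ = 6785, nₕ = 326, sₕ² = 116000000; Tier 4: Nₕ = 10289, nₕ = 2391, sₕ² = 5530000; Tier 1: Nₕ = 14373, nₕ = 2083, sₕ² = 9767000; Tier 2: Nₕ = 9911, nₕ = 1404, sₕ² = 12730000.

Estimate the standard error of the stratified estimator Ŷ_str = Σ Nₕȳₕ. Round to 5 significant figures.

Var(Ŷ_str) = Σₕ Nₕ²(1 − fₕ)sₕ²/nₕ.
Tier 3: 6785²·(1 − 326/6785)·116000000/326 = 1.5593928 × 10^13.
Tier 4: 10289²·(1 − 2391/10289)·5530000/2391 = 1.879472 × 10^11.
Tier 1: 14373²·(1 − 2083/14373)·9767000/2083 = 8.2826866 × 10^11.
Tier 2: 9911²·(1 − 1404/9911)·12730000/1404 = 7.6446077 × 10^11.
Sum = 1.7374605 × 10^13.
SE = √(1.7374605 × 10^13) = 4.1683 × 10^6.

4.1683 × 10^6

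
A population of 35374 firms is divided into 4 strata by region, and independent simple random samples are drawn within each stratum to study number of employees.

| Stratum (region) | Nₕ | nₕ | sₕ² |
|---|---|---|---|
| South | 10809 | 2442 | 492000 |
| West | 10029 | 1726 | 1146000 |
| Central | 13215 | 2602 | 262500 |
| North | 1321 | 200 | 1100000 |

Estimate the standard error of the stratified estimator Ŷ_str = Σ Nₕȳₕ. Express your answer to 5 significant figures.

Var(Ŷ_str) = Σₕ Nₕ²(1 − fₕ)sₕ²/nₕ.
South: 10809²·(1 − 2442/10809)·492000/2442 = 1.8221106 × 10^10.
West: 10029²·(1 − 1726/10029)·1146000/1726 = 5.5288715 × 10^10.
Central: 13215²·(1 − 2602/13215)·262500/2602 = 1.4149052 × 10^10.
North: 1321²·(1 − 200/1321)·1100000/200 = 8.1446255 × 10^9.
Sum = 9.5803499 × 10^10.
SE = √(9.5803499 × 10^10) = 309520.

309520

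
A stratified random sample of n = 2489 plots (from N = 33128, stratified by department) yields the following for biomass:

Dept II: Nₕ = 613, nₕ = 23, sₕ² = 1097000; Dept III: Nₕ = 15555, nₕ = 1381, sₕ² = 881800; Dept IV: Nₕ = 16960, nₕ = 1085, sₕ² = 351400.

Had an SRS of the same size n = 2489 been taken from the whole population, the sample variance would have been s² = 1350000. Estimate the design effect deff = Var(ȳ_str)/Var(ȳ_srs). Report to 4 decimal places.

Var(ȳ_str) = Σ Wₕ²(1−fₕ)sₕ²/nₕ with Wₕ = Nₕ/33128:
  Dept II: (613/33128)²·(1−23/613)·1097000/23 = 15.718129
  Dept III: (15555/33128)²·(1−1381/15555)·881800/1381 = 128.27689
  Dept IV: (16960/33128)²·(1−1085/16960)·351400/1085 = 79.454988
  → Var(ȳ_str) = 223.45001.
Var(ȳ_srs) = (1 − 2489/33128)·1350000/2489 = 501.63547.
deff = 223.45001 / 501.63547 = 0.4454.

0.4454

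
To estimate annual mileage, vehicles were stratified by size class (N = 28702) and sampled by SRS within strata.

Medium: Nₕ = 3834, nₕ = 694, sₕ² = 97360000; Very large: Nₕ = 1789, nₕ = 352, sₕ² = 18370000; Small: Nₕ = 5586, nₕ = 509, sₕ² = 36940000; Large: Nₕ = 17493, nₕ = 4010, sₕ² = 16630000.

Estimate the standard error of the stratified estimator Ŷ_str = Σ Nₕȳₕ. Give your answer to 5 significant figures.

2.2044 × 10^6

Var(Ŷ_str) = Σₕ Nₕ²(1 − fₕ)sₕ²/nₕ.
Medium: 3834²·(1 − 694/3834)·97360000/694 = 1.6888958 × 10^12.
Very large: 1789²·(1 − 352/1789)·18370000/352 = 1.3416326 × 10^11.
Small: 5586²·(1 − 509/5586)·36940000/509 = 2.0581982 × 10^12.
Large: 17493²·(1 − 4010/17493)·16630000/4010 = 9.7813479 × 10^11.
Sum = 4.8593921 × 10^12.
SE = √(4.8593921 × 10^12) = 2.2044 × 10^6.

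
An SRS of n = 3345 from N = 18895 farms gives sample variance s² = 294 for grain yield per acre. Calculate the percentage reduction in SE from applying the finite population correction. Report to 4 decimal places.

f = n/N = 3345/18895 = 0.17703096.
SE_no-fpc = √(s²/n) = 0.29646648; SE_fpc = √((1−f)s²/n) = 0.2689474.
Ratio = √(1−f) = 0.90717641. Reduction = 100·(1 − 0.90717641) = 9.2824%.

9.2824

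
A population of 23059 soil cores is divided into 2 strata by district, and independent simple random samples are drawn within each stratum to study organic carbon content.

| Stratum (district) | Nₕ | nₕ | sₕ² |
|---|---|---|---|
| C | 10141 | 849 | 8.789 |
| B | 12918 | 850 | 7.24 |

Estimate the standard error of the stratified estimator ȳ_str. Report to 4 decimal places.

Var(ȳ_str) = Σₕ Wₕ²(1 − fₕ)sₕ²/nₕ with Wₕ = Nₕ/N, N = 23059.
C: Wₕ = 0.43978490; term = 0.43978490²·(1 − 0.08371955)·8.789/849 = 0.0018345976.
B: Wₕ = 0.56021510; term = 0.56021510²·(1 − 0.06579966)·7.24/850 = 0.0024972918.
Sum = 0.0043318894.
SE = √(0.0043318894) = 0.0658.

0.0658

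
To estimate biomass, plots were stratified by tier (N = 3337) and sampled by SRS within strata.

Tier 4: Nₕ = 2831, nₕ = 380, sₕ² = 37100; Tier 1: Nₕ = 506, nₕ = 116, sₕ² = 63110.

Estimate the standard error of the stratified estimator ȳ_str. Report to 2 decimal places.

8.40

Var(ȳ_str) = Σₕ Wₕ²(1 − fₕ)sₕ²/nₕ with Wₕ = Nₕ/N, N = 3337.
Tier 4: Wₕ = 0.84836680; term = 0.84836680²·(1 − 0.13422819)·37100/380 = 60.83606.
Tier 1: Wₕ = 0.15163320; term = 0.15163320²·(1 − 0.22924901)·63110/116 = 9.6414622.
Sum = 70.477522.
SE = √(70.477522) = 8.40.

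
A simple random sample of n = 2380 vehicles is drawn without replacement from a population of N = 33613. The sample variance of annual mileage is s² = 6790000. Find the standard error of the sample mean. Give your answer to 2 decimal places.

Under SRS without replacement, Var(ȳ) = (1 − f)·s²/n with f = n/N = 2380/33613 = 0.07080594.
Var(ȳ) = (1 − 0.07080594)·6790000/2380 = 0.92919406·2852.9412 = 2650.936.
SE(ȳ) = √(2650.936) = 51.49.

51.49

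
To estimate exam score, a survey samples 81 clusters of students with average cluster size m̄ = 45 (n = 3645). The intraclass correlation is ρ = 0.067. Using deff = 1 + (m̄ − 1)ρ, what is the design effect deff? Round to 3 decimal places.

3.948

deff = 1 + (45 − 1)·0.067 = 1 + 2.948 = 3.948.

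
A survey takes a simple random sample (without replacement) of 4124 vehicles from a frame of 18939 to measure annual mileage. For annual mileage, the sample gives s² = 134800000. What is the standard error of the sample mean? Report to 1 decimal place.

Under SRS without replacement, Var(ȳ) = (1 − f)·s²/n with f = n/N = 4124/18939 = 0.21775173.
Var(ȳ) = (1 − 0.21775173)·134800000/4124 = 0.78224827·32686.712 = 25569.124.
SE(ȳ) = √(25569.124) = 159.9.

159.9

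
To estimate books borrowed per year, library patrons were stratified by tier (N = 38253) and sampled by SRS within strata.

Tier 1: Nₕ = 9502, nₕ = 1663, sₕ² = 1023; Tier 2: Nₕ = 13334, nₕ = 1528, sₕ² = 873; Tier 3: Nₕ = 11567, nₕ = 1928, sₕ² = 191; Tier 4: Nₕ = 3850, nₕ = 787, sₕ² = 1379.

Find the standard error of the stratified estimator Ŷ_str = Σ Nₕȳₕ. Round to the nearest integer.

12941

Var(Ŷ_str) = Σₕ Nₕ²(1 − fₕ)sₕ²/nₕ.
Tier 1: 9502²·(1 − 1663/9502)·1023/1663 = 4.5820421 × 10^7.
Tier 2: 13334²·(1 − 1528/13334)·873/1528 = 8.9940256 × 10^7.
Tier 3: 11567²·(1 − 1928/11567)·191/1928 = 1.1045339 × 10^7.
Tier 4: 3850²·(1 − 787/3850)·1379/787 = 2.0663185 × 10^7.
Sum = 1.674692 × 10^8.
SE = √(1.674692 × 10^8) = 12941.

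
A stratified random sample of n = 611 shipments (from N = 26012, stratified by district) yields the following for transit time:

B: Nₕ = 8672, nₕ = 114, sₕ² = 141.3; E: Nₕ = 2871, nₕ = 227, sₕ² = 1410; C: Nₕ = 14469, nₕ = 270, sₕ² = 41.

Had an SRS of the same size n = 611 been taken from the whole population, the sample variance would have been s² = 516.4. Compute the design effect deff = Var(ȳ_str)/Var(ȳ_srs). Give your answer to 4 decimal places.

Var(ȳ_str) = Σ Wₕ²(1−fₕ)sₕ²/nₕ with Wₕ = Nₕ/26012:
  B: (8672/26012)²·(1−114/8672)·141.3/114 = 0.13595068
  E: (2871/26012)²·(1−227/2871)·1410/227 = 0.069685177
  C: (14469/26012)²·(1−270/14469)·41/270 = 0.046107214
  → Var(ȳ_str) = 0.25174307.
Var(ȳ_srs) = (1 − 611/26012)·516.4/611 = 0.82531947.
deff = 0.25174307 / 0.82531947 = 0.3050.

0.3050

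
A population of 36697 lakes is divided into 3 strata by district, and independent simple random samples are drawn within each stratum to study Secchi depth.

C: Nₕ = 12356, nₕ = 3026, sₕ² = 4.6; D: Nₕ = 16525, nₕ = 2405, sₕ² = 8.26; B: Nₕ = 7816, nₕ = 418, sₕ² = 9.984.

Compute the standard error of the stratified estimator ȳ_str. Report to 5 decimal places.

Var(ȳ_str) = Σₕ Wₕ²(1 − fₕ)sₕ²/nₕ with Wₕ = Nₕ/N, N = 36697.
C: Wₕ = 0.33670327; term = 0.33670327²·(1 − 0.24490126)·4.6/3026 = 1.3013297 × 10^-4.
D: Wₕ = 0.45030929; term = 0.45030929²·(1 − 0.14553707)·8.26/2405 = 5.9508638 × 10^-4.
B: Wₕ = 0.21298744; term = 0.21298744²·(1 − 0.05348004)·9.984/418 = 0.0010255717.
Sum = 0.0017507911.
SE = √(0.0017507911) = 0.04184.

0.04184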